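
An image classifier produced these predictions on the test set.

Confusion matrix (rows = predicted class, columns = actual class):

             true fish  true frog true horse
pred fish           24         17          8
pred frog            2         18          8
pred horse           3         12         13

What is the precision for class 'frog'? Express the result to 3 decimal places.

One-vs-rest for 'frog': TP = diagonal; FP = other classes predicted 'frog'; FN = 'frog' predicted as other.
precision = TP/(TP+FP).
frog: TP=18, FP=2+8=10 → 18/28 = 0.6429

0.643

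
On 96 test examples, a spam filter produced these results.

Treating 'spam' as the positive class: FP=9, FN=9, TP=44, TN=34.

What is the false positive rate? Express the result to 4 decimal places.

FPR = FP/(FP+TN) = 9/(9+34) = 0.2093

0.2093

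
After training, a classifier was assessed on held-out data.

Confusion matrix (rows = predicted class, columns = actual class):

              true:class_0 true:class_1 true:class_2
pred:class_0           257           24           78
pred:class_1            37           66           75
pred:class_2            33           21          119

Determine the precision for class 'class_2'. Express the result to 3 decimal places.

0.688

Treat 'class_2' as positive and all other classes as negative.
precision = TP/(TP+FP).
class_2: TP=119, FP=33+21=54 → 119/173 = 0.6879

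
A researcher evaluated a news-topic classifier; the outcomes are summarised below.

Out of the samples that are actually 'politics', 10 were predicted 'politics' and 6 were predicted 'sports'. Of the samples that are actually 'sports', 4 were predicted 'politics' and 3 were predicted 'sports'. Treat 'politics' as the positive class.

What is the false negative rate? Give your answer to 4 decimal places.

0.3750

FNR = FN/(FN+TP) = 6/(6+10) = 0.3750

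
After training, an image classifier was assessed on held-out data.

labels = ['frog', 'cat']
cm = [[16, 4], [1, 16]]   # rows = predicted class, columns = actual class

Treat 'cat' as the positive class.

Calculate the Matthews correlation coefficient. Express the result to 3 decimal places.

0.741

MCC = (TP·TN − FP·FN) / √((TP+FP)(TP+FN)(TN+FP)(TN+FN))
Numerator = 16·16 − 1·4 = 252
Denominator = √(17·20·17·20) = √115600 = 340.0000
MCC = 252 / 340.0000 = 0.741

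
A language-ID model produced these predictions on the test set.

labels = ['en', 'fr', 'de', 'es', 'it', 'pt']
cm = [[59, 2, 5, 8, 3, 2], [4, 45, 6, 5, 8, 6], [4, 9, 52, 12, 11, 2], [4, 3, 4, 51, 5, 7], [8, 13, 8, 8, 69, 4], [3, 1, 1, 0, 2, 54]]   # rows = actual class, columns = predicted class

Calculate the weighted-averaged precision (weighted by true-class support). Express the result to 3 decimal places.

Per-class precision (TP/(TP+FP)):
  en: TP=59, FP=4+4+4+8+3=23 → 59/82 = 0.7195
  fr: TP=45, FP=2+9+3+13+1=28 → 45/73 = 0.6164
  de: TP=52, FP=5+6+4+8+1=24 → 52/76 = 0.6842
  es: TP=51, FP=8+5+12+8+0=33 → 51/84 = 0.6071
  it: TP=69, FP=3+8+11+5+2=29 → 69/98 = 0.7041
  pt: TP=54, FP=2+6+2+7+4=21 → 54/75 = 0.7200
Weighted-precision = Σ (supportᵢ/N)·precisionᵢ with N=488: (79/488)·0.7195 + (74/488)·0.6164 + (90/488)·0.6842 + (74/488)·0.6071 + (110/488)·0.7041 + (61/488)·0.7200 = 0.677

0.677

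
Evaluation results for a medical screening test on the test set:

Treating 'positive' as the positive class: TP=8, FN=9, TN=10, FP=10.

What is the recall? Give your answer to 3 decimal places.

0.471

Recall = TP/(TP+FN) = 8/(8+9) = 8/17 = 0.471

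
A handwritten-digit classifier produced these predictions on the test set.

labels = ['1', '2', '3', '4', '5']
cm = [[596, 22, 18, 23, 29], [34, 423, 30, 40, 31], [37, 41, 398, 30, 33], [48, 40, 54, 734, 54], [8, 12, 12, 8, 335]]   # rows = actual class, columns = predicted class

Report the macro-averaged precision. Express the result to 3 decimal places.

0.792

Per-class precision (TP/(TP+FP)):
  1: TP=596, FP=34+37+48+8=127 → 596/723 = 0.8243
  2: TP=423, FP=22+41+40+12=115 → 423/538 = 0.7862
  3: TP=398, FP=18+30+54+12=114 → 398/512 = 0.7773
  4: TP=734, FP=23+40+30+8=101 → 734/835 = 0.8790
  5: TP=335, FP=29+31+33+54=147 → 335/482 = 0.6950
Macro-precision = mean = (0.8243 + 0.7862 + 0.7773 + 0.8790 + 0.6950) / 5 = 0.792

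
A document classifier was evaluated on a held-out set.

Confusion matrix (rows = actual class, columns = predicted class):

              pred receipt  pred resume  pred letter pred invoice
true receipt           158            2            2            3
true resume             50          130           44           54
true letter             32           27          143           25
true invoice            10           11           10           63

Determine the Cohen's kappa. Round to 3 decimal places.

0.527

Observed agreement pₒ = trace/N = 494/764 = 0.6466
Expected agreement pₑ = Σ (rowᵢ·colᵢ)/N² = (165·250 + 278·170 + 227·199 + 94·145)/764² = 0.2524
κ = (pₒ − pₑ)/(1 − pₑ) = (0.6466 − 0.2524)/(1 − 0.2524) = 0.527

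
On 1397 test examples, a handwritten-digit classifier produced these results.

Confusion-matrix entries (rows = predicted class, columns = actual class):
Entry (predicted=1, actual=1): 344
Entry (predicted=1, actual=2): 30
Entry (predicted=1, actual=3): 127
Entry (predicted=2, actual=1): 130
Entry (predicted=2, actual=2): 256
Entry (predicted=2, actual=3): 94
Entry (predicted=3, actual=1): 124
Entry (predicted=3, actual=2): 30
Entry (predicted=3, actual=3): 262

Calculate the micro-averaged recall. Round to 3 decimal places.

Micro-averaging pools counts across classes: ΣTP=862, ΣFP=535, ΣFN=535.
Micro-recall = TP/(TP+FN) on pooled counts = 0.617 (equals overall accuracy in single-label multiclass).

0.617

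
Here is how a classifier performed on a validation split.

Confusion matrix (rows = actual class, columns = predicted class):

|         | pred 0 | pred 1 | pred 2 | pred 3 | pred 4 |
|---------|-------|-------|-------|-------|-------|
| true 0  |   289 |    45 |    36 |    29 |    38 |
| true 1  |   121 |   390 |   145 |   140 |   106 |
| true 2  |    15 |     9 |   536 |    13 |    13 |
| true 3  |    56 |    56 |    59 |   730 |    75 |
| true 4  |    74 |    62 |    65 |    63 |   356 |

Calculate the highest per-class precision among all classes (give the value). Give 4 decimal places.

0.7487

Per-class precision (TP/(TP+FP)):
  0: TP=289, FP=121+15+56+74=266 → 289/555 = 0.52072
  1: TP=390, FP=45+9+56+62=172 → 390/562 = 0.69395
  2: TP=536, FP=36+145+59+65=305 → 536/841 = 0.63734
  3: TP=730, FP=29+140+13+63=245 → 730/975 = 0.74872
  4: TP=356, FP=38+106+13+75=232 → 356/588 = 0.60544
Highest is class '3' with precision = 0.7487.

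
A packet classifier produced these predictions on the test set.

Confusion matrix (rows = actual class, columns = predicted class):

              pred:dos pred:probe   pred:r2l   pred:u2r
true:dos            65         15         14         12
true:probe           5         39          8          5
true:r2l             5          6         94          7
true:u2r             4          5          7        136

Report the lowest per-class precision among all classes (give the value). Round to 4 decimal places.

0.6000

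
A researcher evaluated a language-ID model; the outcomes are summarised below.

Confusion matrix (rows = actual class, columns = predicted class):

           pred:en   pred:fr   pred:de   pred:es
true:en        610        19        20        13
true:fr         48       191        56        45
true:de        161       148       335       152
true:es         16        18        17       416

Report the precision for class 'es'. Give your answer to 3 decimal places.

0.665

Treat 'es' as positive and all other classes as negative.
precision = TP/(TP+FP).
es: TP=416, FP=13+45+152=210 → 416/626 = 0.6645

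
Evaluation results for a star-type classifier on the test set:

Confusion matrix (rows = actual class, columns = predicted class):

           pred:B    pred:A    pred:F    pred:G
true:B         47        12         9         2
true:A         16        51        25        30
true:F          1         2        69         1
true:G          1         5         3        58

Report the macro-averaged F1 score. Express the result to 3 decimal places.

0.683

Per-class F1 score (2·TP/(2·TP+FP+FN)):
  B: TP=47, FP=16+1+1=18, FN=12+9+2=23 → 94/135 = 0.6963
  A: TP=51, FP=12+2+5=19, FN=16+25+30=71 → 102/192 = 0.5313
  F: TP=69, FP=9+25+3=37, FN=1+2+1=4 → 138/179 = 0.7709
  G: TP=58, FP=2+30+1=33, FN=1+5+3=9 → 116/158 = 0.7342
Macro-F1 score = mean = (0.6963 + 0.5313 + 0.7709 + 0.7342) / 4 = 0.683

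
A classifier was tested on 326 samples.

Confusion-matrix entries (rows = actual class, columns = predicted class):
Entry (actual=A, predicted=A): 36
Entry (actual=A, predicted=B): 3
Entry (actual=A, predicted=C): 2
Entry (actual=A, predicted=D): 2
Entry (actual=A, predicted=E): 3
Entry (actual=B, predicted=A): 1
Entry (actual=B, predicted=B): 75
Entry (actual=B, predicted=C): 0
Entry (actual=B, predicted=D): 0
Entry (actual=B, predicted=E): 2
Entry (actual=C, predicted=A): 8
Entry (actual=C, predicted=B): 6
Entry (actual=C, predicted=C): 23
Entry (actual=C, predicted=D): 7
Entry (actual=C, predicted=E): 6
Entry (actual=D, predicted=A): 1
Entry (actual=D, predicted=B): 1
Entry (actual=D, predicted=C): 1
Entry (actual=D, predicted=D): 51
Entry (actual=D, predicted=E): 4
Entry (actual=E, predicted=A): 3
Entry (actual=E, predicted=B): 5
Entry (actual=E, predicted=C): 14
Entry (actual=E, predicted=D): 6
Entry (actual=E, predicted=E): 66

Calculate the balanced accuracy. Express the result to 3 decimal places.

0.757

Balanced accuracy = mean of per-class recall.
  A: recall = 36/46 = 0.7826
  B: recall = 75/78 = 0.9615
  C: recall = 23/50 = 0.4600
  D: recall = 51/58 = 0.8793
  E: recall = 66/94 = 0.7021
Mean = (0.7826 + 0.9615 + 0.4600 + 0.8793 + 0.7021) / 5 = 0.757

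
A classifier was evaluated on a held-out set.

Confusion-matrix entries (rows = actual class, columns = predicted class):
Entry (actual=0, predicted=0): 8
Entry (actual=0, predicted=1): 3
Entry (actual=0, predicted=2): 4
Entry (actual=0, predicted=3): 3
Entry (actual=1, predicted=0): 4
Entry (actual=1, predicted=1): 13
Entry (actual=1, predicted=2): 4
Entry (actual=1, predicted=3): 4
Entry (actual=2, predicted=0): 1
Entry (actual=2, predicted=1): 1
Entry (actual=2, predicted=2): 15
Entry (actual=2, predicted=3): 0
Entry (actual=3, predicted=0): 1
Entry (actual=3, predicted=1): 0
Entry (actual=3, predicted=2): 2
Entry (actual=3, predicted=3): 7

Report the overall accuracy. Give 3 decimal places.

Accuracy = trace / total = (8+13+15+7=43) / 70 = 43/70 = 0.614

0.614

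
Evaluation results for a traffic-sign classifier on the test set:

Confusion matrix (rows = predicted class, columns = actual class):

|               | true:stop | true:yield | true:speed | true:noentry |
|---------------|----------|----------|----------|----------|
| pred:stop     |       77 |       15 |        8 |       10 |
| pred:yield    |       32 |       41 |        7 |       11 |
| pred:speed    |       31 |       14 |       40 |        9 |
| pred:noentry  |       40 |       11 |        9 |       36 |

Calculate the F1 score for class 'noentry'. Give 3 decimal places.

F1 score = 2·TP/(2·TP+FP+FN).
noentry: TP=36, FP=40+11+9=60, FN=10+11+9=30 → 72/162 = 0.4444

0.444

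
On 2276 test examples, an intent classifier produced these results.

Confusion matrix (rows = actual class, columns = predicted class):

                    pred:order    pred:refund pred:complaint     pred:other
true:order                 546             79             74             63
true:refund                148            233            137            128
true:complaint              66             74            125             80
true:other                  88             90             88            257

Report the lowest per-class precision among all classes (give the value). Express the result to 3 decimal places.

0.295

Per-class precision (TP/(TP+FP)):
  order: TP=546, FP=148+66+88=302 → 546/848 = 0.6439
  refund: TP=233, FP=79+74+90=243 → 233/476 = 0.4895
  complaint: TP=125, FP=74+137+88=299 → 125/424 = 0.2948
  other: TP=257, FP=63+128+80=271 → 257/528 = 0.4867
Lowest is class 'complaint' with precision = 0.295.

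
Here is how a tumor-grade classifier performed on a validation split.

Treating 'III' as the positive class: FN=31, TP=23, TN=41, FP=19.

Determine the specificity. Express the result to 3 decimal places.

0.683

Specificity = TN/(TN+FP) = 41/(41+19) = 0.683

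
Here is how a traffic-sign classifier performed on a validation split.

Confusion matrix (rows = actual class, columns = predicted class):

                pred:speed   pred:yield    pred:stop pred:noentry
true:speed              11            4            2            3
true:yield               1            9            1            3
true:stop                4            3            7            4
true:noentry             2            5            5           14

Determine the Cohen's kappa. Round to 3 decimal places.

0.364

Observed agreement pₒ = trace/N = 41/78 = 0.5256
Expected agreement pₑ = Σ (rowᵢ·colᵢ)/N² = (20·18 + 14·21 + 18·15 + 26·24)/78² = 0.2544
κ = (pₒ − pₑ)/(1 − pₑ) = (0.5256 − 0.2544)/(1 − 0.2544) = 0.364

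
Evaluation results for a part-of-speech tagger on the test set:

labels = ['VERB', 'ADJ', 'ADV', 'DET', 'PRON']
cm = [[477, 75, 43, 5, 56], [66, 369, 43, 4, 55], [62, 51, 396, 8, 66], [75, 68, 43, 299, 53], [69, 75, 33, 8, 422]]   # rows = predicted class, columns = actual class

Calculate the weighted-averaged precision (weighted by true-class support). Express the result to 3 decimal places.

Per-class precision (TP/(TP+FP)):
  VERB: TP=477, FP=75+43+5+56=179 → 477/656 = 0.7271
  ADJ: TP=369, FP=66+43+4+55=168 → 369/537 = 0.6872
  ADV: TP=396, FP=62+51+8+66=187 → 396/583 = 0.6792
  DET: TP=299, FP=75+68+43+53=239 → 299/538 = 0.5558
  PRON: TP=422, FP=69+75+33+8=185 → 422/607 = 0.6952
Weighted-precision = Σ (supportᵢ/N)·precisionᵢ with N=2921: (749/2921)·0.7271 + (638/2921)·0.6872 + (558/2921)·0.6792 + (324/2921)·0.5558 + (652/2921)·0.6952 = 0.683

0.683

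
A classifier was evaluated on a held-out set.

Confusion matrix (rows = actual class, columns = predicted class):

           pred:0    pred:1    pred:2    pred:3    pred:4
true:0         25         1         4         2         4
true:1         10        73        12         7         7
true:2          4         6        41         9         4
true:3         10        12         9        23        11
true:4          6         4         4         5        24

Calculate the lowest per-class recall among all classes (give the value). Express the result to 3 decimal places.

Per-class recall (TP/(TP+FN)):
  0: TP=25, FN=1+4+2+4=11 → 25/36 = 0.6944
  1: TP=73, FN=10+12+7+7=36 → 73/109 = 0.6697
  2: TP=41, FN=4+6+9+4=23 → 41/64 = 0.6406
  3: TP=23, FN=10+12+9+11=42 → 23/65 = 0.3538
  4: TP=24, FN=6+4+4+5=19 → 24/43 = 0.5581
Lowest is class '3' with recall = 0.354.

0.354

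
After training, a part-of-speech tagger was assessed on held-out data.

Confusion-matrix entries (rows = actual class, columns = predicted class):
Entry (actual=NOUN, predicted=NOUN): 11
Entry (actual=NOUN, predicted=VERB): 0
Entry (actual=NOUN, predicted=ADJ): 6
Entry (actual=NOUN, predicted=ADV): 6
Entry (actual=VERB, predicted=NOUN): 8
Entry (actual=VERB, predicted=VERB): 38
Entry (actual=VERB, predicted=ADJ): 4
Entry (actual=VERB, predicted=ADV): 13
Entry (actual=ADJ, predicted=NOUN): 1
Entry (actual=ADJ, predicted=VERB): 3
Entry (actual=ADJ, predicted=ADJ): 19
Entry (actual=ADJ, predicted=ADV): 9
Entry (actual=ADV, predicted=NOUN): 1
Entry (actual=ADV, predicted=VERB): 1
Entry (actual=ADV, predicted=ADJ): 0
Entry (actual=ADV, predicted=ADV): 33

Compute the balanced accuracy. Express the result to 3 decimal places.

0.655

Balanced accuracy = mean of per-class recall.
  NOUN: recall = 11/23 = 0.4783
  VERB: recall = 38/63 = 0.6032
  ADJ: recall = 19/32 = 0.5938
  ADV: recall = 33/35 = 0.9429
Mean = (0.4783 + 0.6032 + 0.5938 + 0.9429) / 4 = 0.655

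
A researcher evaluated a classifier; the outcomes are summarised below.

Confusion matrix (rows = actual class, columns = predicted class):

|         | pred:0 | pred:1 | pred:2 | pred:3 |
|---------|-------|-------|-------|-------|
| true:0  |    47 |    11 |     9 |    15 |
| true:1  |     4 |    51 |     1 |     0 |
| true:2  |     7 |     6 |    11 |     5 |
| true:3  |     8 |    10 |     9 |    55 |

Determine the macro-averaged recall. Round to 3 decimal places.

0.633

Per-class recall (TP/(TP+FN)):
  0: TP=47, FN=11+9+15=35 → 47/82 = 0.5732
  1: TP=51, FN=4+1+0=5 → 51/56 = 0.9107
  2: TP=11, FN=7+6+5=18 → 11/29 = 0.3793
  3: TP=55, FN=8+10+9=27 → 55/82 = 0.6707
Macro-recall = mean = (0.5732 + 0.9107 + 0.3793 + 0.6707) / 4 = 0.633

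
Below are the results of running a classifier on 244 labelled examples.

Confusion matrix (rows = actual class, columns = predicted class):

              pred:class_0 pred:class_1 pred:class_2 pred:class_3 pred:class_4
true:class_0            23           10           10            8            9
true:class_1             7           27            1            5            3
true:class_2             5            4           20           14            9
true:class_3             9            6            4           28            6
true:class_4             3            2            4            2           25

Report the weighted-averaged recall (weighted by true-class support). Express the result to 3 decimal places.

Per-class recall (TP/(TP+FN)):
  class_0: TP=23, FN=10+10+8+9=37 → 23/60 = 0.3833
  class_1: TP=27, FN=7+1+5+3=16 → 27/43 = 0.6279
  class_2: TP=20, FN=5+4+14+9=32 → 20/52 = 0.3846
  class_3: TP=28, FN=9+6+4+6=25 → 28/53 = 0.5283
  class_4: TP=25, FN=3+2+4+2=11 → 25/36 = 0.6944
Weighted-recall = Σ (supportᵢ/N)·recallᵢ with N=244: (60/244)·0.3833 + (43/244)·0.6279 + (52/244)·0.3846 + (53/244)·0.5283 + (36/244)·0.6944 = 0.504

0.504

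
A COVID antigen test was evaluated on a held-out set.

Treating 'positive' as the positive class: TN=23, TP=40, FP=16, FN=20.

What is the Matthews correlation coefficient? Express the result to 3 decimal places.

MCC = (TP·TN − FP·FN) / √((TP+FP)(TP+FN)(TN+FP)(TN+FN))
Numerator = 40·23 − 16·20 = 600
Denominator = √(56·60·39·43) = √5634720 = 2373.7565
MCC = 600 / 2373.7565 = 0.253

0.253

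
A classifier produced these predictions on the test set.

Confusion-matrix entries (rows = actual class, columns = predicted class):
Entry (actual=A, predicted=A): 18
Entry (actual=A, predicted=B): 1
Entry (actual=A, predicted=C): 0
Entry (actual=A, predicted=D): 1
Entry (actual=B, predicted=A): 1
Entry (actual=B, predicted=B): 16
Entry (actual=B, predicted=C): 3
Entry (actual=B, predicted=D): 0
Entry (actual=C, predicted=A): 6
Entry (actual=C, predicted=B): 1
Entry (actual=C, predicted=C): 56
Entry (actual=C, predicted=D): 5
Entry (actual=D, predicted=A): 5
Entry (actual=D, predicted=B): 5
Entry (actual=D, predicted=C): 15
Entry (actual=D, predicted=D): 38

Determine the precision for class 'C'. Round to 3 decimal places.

One-vs-rest for 'C': TP = diagonal; FP = other classes predicted 'C'; FN = 'C' predicted as other.
precision = TP/(TP+FP).
C: TP=56, FP=0+3+15=18 → 56/74 = 0.7568

0.757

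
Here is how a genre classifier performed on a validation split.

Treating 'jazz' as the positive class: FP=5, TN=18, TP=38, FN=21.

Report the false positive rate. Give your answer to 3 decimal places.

0.217

FPR = FP/(FP+TN) = 5/(5+18) = 0.217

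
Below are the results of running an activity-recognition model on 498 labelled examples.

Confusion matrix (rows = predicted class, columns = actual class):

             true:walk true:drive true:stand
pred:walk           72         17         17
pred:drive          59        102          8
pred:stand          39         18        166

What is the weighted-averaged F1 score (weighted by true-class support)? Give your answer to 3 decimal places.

0.669

Per-class F1 score (2·TP/(2·TP+FP+FN)):
  walk: TP=72, FP=17+17=34, FN=59+39=98 → 144/276 = 0.5217
  drive: TP=102, FP=59+8=67, FN=17+18=35 → 204/306 = 0.6667
  stand: TP=166, FP=39+18=57, FN=17+8=25 → 332/414 = 0.8019
Weighted-F1 score = Σ (supportᵢ/N)·F1 scoreᵢ with N=498: (170/498)·0.5217 + (137/498)·0.6667 + (191/498)·0.8019 = 0.669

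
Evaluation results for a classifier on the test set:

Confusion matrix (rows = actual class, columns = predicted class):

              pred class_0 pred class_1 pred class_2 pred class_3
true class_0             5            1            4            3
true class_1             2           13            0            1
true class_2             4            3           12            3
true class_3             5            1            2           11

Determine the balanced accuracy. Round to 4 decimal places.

Balanced accuracy = mean of per-class recall.
  class_0: recall = 5/13 = 0.38462
  class_1: recall = 13/16 = 0.81250
  class_2: recall = 12/22 = 0.54545
  class_3: recall = 11/19 = 0.57895
Mean = (0.38462 + 0.81250 + 0.54545 + 0.57895) / 4 = 0.5804

0.5804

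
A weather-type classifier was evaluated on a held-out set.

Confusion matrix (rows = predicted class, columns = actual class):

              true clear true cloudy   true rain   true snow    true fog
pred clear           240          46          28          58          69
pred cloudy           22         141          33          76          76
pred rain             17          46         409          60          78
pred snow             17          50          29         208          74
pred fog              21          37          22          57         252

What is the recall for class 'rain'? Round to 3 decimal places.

Treat 'rain' as positive and all other classes as negative.
recall = TP/(TP+FN).
rain: TP=409, FN=28+33+29+22=112 → 409/521 = 0.7850

0.785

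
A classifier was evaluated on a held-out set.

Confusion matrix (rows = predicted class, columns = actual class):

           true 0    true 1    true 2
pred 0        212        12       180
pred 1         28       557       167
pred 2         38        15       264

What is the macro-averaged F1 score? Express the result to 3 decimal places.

Per-class F1 score (2·TP/(2·TP+FP+FN)):
  0: TP=212, FP=12+180=192, FN=28+38=66 → 424/682 = 0.6217
  1: TP=557, FP=28+167=195, FN=12+15=27 → 1114/1336 = 0.8338
  2: TP=264, FP=38+15=53, FN=180+167=347 → 528/928 = 0.5690
Macro-F1 score = mean = (0.6217 + 0.8338 + 0.5690) / 3 = 0.675

0.675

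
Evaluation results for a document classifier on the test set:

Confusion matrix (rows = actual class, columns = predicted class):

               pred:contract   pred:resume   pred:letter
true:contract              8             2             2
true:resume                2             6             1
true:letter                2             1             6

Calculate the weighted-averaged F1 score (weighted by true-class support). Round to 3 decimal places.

0.667

Per-class F1 score (2·TP/(2·TP+FP+FN)):
  contract: TP=8, FP=2+2=4, FN=2+2=4 → 16/24 = 0.6667
  resume: TP=6, FP=2+1=3, FN=2+1=3 → 12/18 = 0.6667
  letter: TP=6, FP=2+1=3, FN=2+1=3 → 12/18 = 0.6667
Weighted-F1 score = Σ (supportᵢ/N)·F1 scoreᵢ with N=30: (12/30)·0.6667 + (9/30)·0.6667 + (9/30)·0.6667 = 0.667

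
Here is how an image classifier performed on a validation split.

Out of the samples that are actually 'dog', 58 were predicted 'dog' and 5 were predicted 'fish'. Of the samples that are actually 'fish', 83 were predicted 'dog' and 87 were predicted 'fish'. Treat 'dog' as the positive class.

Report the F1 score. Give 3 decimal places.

Precision = TP/(TP+FP) = 58/141 = 0.4113
Recall = TP/(TP+FN) = 58/63 = 0.9206
F1 = 2·TP/(2·TP+FP+FN) = 116/204 = 0.569

0.569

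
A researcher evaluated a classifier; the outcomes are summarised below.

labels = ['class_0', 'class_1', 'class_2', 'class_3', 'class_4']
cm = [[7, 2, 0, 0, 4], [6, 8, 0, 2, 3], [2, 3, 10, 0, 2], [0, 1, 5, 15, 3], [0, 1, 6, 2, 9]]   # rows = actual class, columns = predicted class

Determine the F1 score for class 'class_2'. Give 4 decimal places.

Treat 'class_2' as positive and all other classes as negative.
F1 score = 2·TP/(2·TP+FP+FN).
class_2: TP=10, FP=0+0+5+6=11, FN=2+3+0+2=7 → 20/38 = 0.52632

0.5263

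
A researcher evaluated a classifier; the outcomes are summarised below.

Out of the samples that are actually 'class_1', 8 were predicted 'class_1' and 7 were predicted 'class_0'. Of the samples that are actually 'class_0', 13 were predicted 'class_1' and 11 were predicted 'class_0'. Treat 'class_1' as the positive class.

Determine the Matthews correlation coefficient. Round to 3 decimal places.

MCC = (TP·TN − FP·FN) / √((TP+FP)(TP+FN)(TN+FP)(TN+FN))
Numerator = 8·11 − 13·7 = -3
Denominator = √(21·15·24·18) = √136080 = 368.8902
MCC = -3 / 368.8902 = -0.008

-0.008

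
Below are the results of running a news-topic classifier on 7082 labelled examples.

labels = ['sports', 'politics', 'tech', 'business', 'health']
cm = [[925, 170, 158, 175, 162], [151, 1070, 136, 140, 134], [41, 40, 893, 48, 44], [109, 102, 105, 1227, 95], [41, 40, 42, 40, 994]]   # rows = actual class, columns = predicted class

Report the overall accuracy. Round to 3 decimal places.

Accuracy = trace / total = (925+1070+893+1227+994=5109) / 7082 = 5109/7082 = 0.721

0.721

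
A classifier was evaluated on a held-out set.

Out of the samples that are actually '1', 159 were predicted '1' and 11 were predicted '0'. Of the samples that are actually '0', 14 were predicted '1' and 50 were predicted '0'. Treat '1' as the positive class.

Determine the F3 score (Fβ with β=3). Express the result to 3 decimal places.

Fβ = (1+β²)·TP / ((1+β²)·TP + β²·FN + FP), with β²=9
= 10·159 / (10·159 + 9·11 + 14) = 0.934

0.934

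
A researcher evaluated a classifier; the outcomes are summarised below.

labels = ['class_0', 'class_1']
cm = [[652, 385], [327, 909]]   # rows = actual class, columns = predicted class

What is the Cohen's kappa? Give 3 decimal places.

Observed agreement pₒ = trace/N = 1561/2273 = 0.6868
Expected agreement pₑ = Σ (rowᵢ·colᵢ)/N² = (1037·979 + 1236·1294)/2273² = 0.5061
κ = (pₒ − pₑ)/(1 − pₑ) = (0.6868 − 0.5061)/(1 − 0.5061) = 0.366

0.366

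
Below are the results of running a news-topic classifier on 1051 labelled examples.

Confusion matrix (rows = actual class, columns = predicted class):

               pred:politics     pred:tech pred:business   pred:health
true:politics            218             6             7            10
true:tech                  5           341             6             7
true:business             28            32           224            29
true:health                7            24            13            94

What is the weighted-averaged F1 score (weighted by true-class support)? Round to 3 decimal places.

0.832

Per-class F1 score (2·TP/(2·TP+FP+FN)):
  politics: TP=218, FP=5+28+7=40, FN=6+7+10=23 → 436/499 = 0.8737
  tech: TP=341, FP=6+32+24=62, FN=5+6+7=18 → 682/762 = 0.8950
  business: TP=224, FP=7+6+13=26, FN=28+32+29=89 → 448/563 = 0.7957
  health: TP=94, FP=10+7+29=46, FN=7+24+13=44 → 188/278 = 0.6763
Weighted-F1 score = Σ (supportᵢ/N)·F1 scoreᵢ with N=1051: (241/1051)·0.8737 + (359/1051)·0.8950 + (313/1051)·0.7957 + (138/1051)·0.6763 = 0.832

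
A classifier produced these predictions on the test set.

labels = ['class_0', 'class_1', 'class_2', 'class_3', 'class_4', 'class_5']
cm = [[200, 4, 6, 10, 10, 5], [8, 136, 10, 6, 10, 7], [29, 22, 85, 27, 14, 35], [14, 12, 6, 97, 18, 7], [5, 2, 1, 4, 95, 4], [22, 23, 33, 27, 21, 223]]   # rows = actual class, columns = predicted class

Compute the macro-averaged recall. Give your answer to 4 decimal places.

0.6908

Per-class recall (TP/(TP+FN)):
  class_0: TP=200, FN=4+6+10+10+5=35 → 200/235 = 0.85106
  class_1: TP=136, FN=8+10+6+10+7=41 → 136/177 = 0.76836
  class_2: TP=85, FN=29+22+27+14+35=127 → 85/212 = 0.40094
  class_3: TP=97, FN=14+12+6+18+7=57 → 97/154 = 0.62987
  class_4: TP=95, FN=5+2+1+4+4=16 → 95/111 = 0.85586
  class_5: TP=223, FN=22+23+33+27+21=126 → 223/349 = 0.63897
Macro-recall = mean = (0.85106 + 0.76836 + 0.40094 + 0.62987 + 0.85586 + 0.63897) / 6 = 0.6908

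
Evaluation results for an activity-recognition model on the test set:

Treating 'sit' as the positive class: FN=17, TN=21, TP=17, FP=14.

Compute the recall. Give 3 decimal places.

Recall = TP/(TP+FN) = 17/(17+17) = 17/34 = 0.500

0.500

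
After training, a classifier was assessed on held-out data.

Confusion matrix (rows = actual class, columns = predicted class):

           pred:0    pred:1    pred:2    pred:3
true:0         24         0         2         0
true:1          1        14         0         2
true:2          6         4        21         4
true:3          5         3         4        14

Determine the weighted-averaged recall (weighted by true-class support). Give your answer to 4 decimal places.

Per-class recall (TP/(TP+FN)):
  0: TP=24, FN=0+2+0=2 → 24/26 = 0.92308
  1: TP=14, FN=1+0+2=3 → 14/17 = 0.82353
  2: TP=21, FN=6+4+4=14 → 21/35 = 0.60000
  3: TP=14, FN=5+3+4=12 → 14/26 = 0.53846
Weighted-recall = Σ (supportᵢ/N)·recallᵢ with N=104: (26/104)·0.92308 + (17/104)·0.82353 + (35/104)·0.60000 + (26/104)·0.53846 = 0.7019

0.7019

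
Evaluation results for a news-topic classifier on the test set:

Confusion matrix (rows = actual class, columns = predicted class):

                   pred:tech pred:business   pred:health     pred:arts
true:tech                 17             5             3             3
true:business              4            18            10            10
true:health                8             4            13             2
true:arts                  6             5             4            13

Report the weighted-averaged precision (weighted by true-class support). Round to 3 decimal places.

Per-class precision (TP/(TP+FP)):
  tech: TP=17, FP=4+8+6=18 → 17/35 = 0.4857
  business: TP=18, FP=5+4+5=14 → 18/32 = 0.5625
  health: TP=13, FP=3+10+4=17 → 13/30 = 0.4333
  arts: TP=13, FP=3+10+2=15 → 13/28 = 0.4643
Weighted-precision = Σ (supportᵢ/N)·precisionᵢ with N=125: (28/125)·0.4857 + (42/125)·0.5625 + (27/125)·0.4333 + (28/125)·0.4643 = 0.495

0.495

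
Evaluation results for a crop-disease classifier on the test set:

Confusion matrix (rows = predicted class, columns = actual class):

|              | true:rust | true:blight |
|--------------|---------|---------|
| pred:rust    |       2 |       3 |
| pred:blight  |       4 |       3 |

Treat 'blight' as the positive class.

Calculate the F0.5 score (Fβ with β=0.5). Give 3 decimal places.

0.441

Fβ = (1+β²)·TP / ((1+β²)·TP + β²·FN + FP), with β²=1/4
= 1.25·3 / (1.25·3 + 0.25·3 + 4) = 0.441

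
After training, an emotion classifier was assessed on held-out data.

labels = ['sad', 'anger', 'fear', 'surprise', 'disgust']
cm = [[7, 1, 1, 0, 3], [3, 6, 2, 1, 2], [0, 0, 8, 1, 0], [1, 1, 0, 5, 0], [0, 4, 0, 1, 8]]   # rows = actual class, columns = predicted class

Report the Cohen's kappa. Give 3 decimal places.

Observed agreement pₒ = trace/N = 34/55 = 0.6182
Expected agreement pₑ = Σ (rowᵢ·colᵢ)/N² = (12·11 + 14·12 + 9·11 + 7·8 + 13·13)/55² = 0.2063
κ = (pₒ − pₑ)/(1 − pₑ) = (0.6182 − 0.2063)/(1 − 0.2063) = 0.519

0.519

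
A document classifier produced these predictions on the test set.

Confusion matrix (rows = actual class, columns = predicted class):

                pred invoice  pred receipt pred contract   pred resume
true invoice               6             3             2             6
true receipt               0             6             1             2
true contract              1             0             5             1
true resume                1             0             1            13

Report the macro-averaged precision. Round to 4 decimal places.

0.6408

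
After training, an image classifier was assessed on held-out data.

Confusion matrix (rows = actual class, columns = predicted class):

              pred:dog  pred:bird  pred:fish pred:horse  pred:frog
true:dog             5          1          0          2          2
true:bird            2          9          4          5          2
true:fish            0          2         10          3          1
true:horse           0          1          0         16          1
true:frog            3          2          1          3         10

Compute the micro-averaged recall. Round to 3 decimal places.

0.588

Micro-averaging pools counts across classes: ΣTP=50, ΣFP=35, ΣFN=35.
Micro-recall = TP/(TP+FN) on pooled counts = 0.588 (equals overall accuracy in single-label multiclass).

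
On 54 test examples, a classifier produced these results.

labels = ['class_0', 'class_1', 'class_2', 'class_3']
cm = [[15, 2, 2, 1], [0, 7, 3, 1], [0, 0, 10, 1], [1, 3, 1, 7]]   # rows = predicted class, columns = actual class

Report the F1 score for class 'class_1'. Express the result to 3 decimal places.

Treat 'class_1' as positive and all other classes as negative.
F1 score = 2·TP/(2·TP+FP+FN).
class_1: TP=7, FP=0+3+1=4, FN=2+0+3=5 → 14/23 = 0.6087

0.609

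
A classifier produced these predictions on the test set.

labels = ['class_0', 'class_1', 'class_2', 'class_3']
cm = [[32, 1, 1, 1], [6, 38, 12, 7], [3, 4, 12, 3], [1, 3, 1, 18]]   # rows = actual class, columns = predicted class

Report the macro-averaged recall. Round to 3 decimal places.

Per-class recall (TP/(TP+FN)):
  class_0: TP=32, FN=1+1+1=3 → 32/35 = 0.9143
  class_1: TP=38, FN=6+12+7=25 → 38/63 = 0.6032
  class_2: TP=12, FN=3+4+3=10 → 12/22 = 0.5455
  class_3: TP=18, FN=1+3+1=5 → 18/23 = 0.7826
Macro-recall = mean = (0.9143 + 0.6032 + 0.5455 + 0.7826) / 4 = 0.711

0.711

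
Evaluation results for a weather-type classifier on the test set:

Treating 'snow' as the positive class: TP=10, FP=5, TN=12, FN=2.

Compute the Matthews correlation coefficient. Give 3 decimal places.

0.531

MCC = (TP·TN − FP·FN) / √((TP+FP)(TP+FN)(TN+FP)(TN+FN))
Numerator = 10·12 − 5·2 = 110
Denominator = √(15·12·17·14) = √42840 = 206.9783
MCC = 110 / 206.9783 = 0.531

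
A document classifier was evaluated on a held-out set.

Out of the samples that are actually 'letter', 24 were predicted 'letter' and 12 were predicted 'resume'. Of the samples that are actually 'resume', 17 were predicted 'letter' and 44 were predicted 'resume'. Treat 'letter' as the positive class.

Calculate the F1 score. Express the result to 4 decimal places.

0.6234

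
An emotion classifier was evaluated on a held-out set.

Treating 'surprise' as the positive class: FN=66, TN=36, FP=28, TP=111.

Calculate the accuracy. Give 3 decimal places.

0.610

Accuracy = (TP+TN)/N = (111+36)/241 = 0.610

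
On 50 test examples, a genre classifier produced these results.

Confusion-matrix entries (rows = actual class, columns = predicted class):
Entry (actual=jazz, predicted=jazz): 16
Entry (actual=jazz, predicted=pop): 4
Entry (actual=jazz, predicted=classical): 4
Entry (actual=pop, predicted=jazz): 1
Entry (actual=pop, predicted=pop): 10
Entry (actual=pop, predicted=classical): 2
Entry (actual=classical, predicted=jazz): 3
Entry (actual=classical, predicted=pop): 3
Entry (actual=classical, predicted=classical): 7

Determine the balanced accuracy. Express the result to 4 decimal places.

Balanced accuracy = mean of per-class recall.
  jazz: recall = 16/24 = 0.66667
  pop: recall = 10/13 = 0.76923
  classical: recall = 7/13 = 0.53846
Mean = (0.66667 + 0.76923 + 0.53846) / 3 = 0.6581

0.6581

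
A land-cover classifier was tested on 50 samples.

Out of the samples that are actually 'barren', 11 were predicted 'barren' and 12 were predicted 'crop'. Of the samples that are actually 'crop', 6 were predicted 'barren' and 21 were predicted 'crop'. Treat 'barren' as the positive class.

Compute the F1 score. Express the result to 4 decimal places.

0.5500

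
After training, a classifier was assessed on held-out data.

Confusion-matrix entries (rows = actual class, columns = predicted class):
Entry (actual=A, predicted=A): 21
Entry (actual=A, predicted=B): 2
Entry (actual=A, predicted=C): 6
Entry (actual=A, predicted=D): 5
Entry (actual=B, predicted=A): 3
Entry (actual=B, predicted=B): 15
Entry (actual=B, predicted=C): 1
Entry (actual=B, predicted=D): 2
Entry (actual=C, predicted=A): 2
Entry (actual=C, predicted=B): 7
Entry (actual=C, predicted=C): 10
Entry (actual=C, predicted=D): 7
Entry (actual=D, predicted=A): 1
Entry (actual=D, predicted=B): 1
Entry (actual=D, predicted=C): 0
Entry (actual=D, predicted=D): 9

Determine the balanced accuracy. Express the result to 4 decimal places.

0.6337

Balanced accuracy = mean of per-class recall.
  A: recall = 21/34 = 0.61765
  B: recall = 15/21 = 0.71429
  C: recall = 10/26 = 0.38462
  D: recall = 9/11 = 0.81818
Mean = (0.61765 + 0.71429 + 0.38462 + 0.81818) / 4 = 0.6337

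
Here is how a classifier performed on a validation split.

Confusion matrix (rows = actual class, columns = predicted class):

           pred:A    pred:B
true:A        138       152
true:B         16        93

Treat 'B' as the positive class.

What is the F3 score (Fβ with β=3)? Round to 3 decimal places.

Fβ = (1+β²)·TP / ((1+β²)·TP + β²·FN + FP), with β²=9
= 10·93 / (10·93 + 9·16 + 152) = 0.759

0.759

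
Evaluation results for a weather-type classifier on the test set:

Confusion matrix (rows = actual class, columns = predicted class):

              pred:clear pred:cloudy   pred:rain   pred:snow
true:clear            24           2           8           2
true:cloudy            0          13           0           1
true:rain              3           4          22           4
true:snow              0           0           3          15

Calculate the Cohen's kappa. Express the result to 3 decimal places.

0.635

Observed agreement pₒ = trace/N = 74/101 = 0.7327
Expected agreement pₑ = Σ (rowᵢ·colᵢ)/N² = (36·27 + 14·19 + 33·33 + 18·22)/101² = 0.2669
κ = (pₒ − pₑ)/(1 − pₑ) = (0.7327 − 0.2669)/(1 − 0.2669) = 0.635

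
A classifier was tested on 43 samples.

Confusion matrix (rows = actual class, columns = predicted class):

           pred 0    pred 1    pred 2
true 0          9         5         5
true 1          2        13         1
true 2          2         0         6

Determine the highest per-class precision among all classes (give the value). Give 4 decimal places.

0.7222

Per-class precision (TP/(TP+FP)):
  0: TP=9, FP=2+2=4 → 9/13 = 0.69231
  1: TP=13, FP=5+0=5 → 13/18 = 0.72222
  2: TP=6, FP=5+1=6 → 6/12 = 0.50000
Highest is class '1' with precision = 0.7222.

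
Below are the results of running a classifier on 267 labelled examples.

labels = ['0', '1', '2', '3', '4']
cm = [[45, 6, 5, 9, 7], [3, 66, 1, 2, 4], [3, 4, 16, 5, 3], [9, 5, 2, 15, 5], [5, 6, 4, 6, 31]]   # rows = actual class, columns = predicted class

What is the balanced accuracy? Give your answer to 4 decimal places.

0.6045

Balanced accuracy = mean of per-class recall.
  0: recall = 45/72 = 0.62500
  1: recall = 66/76 = 0.86842
  2: recall = 16/31 = 0.51613
  3: recall = 15/36 = 0.41667
  4: recall = 31/52 = 0.59615
Mean = (0.62500 + 0.86842 + 0.51613 + 0.41667 + 0.59615) / 5 = 0.6045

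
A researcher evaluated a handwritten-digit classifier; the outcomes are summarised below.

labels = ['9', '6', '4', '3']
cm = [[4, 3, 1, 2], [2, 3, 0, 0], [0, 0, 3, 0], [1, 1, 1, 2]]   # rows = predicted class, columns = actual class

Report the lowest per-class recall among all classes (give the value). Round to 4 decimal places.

Per-class recall (TP/(TP+FN)):
  9: TP=4, FN=2+0+1=3 → 4/7 = 0.57143
  6: TP=3, FN=3+0+1=4 → 3/7 = 0.42857
  4: TP=3, FN=1+0+1=2 → 3/5 = 0.60000
  3: TP=2, FN=2+0+0=2 → 2/4 = 0.50000
Lowest is class '6' with recall = 0.4286.

0.4286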